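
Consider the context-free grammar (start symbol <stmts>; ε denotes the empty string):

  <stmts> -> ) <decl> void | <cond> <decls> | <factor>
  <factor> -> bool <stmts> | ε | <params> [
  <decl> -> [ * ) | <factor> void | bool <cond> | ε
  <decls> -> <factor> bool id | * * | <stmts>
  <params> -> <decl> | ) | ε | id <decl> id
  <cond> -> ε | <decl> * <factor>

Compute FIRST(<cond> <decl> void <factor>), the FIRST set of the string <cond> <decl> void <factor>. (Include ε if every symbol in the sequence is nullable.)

Add FIRST(<cond>)\{ε} = { ), *, [, bool, id, void }; <cond> is nullable, continue.
Add FIRST(<decl>)\{ε} = { ), [, bool, id, void }; <decl> is nullable, continue.
void is a terminal; add {void} and stop.

{ ), *, [, bool, id, void }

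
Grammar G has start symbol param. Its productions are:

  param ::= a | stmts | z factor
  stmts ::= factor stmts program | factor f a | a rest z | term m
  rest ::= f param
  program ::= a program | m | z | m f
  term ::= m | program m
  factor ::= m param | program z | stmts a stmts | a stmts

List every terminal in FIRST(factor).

factor ::= m param contributes {m}.
From factor ::= program z: add FIRST(program) = { a, m, z }.
From factor ::= stmts a stmts: add FIRST(stmts) = { a, m, z }.
factor ::= a stmts contributes {a}.
Union: FIRST(factor) = { a, m, z }.

{ a, m, z }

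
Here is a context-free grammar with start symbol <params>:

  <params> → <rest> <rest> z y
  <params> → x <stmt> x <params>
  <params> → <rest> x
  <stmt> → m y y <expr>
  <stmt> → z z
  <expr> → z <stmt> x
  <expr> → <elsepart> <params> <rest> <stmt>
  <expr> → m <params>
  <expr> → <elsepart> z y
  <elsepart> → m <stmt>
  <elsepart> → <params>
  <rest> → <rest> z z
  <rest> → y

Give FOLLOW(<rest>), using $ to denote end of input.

{ m, x, y, z }

In <params> → <rest> <rest> z y: add FIRST(<rest> z y) = { y }.
In <params> → <rest> <rest> z y: add FIRST(z y) = { z }.
In <params> → <rest> x: add FIRST(x) = { x }.
In <expr> → <elsepart> <params> <rest> <stmt>: add FIRST(<stmt>) = { m, z }.
In <rest> → <rest> z z: add FIRST(z z) = { z }.
Union: FOLLOW(<rest>) = { m, x, y, z }.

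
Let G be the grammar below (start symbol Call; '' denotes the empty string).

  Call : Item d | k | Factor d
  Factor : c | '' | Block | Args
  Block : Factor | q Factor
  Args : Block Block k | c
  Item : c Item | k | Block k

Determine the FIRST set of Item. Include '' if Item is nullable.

Item : c Item contributes {c}.
Item : k contributes {k}.
From Item : Block k: Block nullable, take FIRST(Block) ∪ {k} = { c, k, q }.
Union: FIRST(Item) = { c, k, q }.

{ c, k, q }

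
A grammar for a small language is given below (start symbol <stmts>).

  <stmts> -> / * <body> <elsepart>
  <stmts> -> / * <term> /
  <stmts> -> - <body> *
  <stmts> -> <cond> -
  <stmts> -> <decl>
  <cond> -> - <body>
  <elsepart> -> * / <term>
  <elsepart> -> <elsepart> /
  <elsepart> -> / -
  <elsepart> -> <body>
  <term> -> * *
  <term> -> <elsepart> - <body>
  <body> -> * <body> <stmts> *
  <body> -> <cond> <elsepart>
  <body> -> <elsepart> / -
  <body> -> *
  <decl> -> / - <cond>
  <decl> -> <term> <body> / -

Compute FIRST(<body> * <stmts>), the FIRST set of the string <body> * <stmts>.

Add FIRST(<body>) = { *, -, / }; <body> is not nullable, stop.

{ *, -, / }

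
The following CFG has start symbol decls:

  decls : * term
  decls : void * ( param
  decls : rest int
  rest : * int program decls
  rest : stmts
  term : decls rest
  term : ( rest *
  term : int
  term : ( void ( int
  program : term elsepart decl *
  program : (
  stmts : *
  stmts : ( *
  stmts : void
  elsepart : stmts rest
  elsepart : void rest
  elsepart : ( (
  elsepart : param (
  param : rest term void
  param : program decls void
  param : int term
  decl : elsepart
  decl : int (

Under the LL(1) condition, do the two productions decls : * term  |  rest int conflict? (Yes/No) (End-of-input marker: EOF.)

Yes

FIRST(* term) = { * } and FIRST(rest int) = { (, *, void }.
Both contain *, so the two alternatives are not disjoint — LL(1) conflict.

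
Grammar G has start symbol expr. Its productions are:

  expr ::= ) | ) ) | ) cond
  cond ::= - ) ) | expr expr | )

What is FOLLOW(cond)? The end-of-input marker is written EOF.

{ EOF, ) }

In expr ::= ) cond: cond is at the end, add FOLLOW(expr) = { EOF, ) }.
Union: FOLLOW(cond) = { EOF, ) }.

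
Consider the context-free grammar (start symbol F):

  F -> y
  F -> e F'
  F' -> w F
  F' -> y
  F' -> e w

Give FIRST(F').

{ e, w, y }

F' -> w F contributes {w}.
F' -> y contributes {y}.
F' -> e w contributes {e}.
Union: FIRST(F') = { e, w, y }.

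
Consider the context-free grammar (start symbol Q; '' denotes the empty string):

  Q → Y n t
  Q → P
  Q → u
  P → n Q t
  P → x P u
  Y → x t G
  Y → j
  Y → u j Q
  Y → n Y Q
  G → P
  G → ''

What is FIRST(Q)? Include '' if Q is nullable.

{ j, n, u, x }

From Q → Y n t: add FIRST(Y) = { j, n, u, x }.
From Q → P: add FIRST(P) = { n, x }.
Q → u contributes {u}.
Union: FIRST(Q) = { j, n, u, x }.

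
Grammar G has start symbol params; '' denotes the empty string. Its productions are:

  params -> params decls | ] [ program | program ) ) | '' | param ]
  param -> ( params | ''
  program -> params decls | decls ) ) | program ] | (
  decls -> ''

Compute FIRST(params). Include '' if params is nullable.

From params -> params decls: params, decls nullable, take FIRST(params) ∪ FIRST(decls) = { (, ), ] }; also '' since the whole RHS is nullable.
params -> ] [ program contributes {]}.
From params -> program ) ): program nullable, take FIRST(program) ∪ {)} = { (, ), ] }.
params -> '' contributes ''.
From params -> param ]: param nullable, take FIRST(param) ∪ {]} = { (, ] }.
Union: FIRST(params) = { (, ), ], '' }.

{ (, ), ], '' }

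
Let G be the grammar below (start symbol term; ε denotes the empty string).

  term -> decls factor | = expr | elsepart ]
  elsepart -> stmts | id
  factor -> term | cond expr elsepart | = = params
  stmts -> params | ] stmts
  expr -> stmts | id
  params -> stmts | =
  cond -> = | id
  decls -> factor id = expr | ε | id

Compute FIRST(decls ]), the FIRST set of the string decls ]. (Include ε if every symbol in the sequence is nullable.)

{ =, ], id }

Add FIRST(decls)\{ε} = { =, ], id }; decls is nullable, continue.
] is a terminal; add {]} and stop.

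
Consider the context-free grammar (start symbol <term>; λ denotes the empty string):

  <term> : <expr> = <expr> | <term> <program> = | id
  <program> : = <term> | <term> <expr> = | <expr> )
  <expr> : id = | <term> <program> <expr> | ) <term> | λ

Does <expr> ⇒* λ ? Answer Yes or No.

Yes

<expr> has an λ-production, so <expr> ⇒ λ.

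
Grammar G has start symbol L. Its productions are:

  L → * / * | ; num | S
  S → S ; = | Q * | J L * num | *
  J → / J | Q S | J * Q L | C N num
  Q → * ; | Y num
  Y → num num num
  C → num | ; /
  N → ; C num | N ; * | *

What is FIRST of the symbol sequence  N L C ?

Add FIRST(N) = { *, ; }; N is not nullable, stop.

{ *, ; }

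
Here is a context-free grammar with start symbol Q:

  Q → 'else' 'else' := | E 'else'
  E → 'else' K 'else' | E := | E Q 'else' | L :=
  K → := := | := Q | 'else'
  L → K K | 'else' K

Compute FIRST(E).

E → 'else' K 'else' contributes {'else'}.
From E → E :=: add FIRST(E) = { 'else', := }.
From E → E Q 'else': add FIRST(E) = { 'else', := }.
From E → L :=: add FIRST(L) = { 'else', := }.
Union: FIRST(E) = { 'else', := }.

{ 'else', := }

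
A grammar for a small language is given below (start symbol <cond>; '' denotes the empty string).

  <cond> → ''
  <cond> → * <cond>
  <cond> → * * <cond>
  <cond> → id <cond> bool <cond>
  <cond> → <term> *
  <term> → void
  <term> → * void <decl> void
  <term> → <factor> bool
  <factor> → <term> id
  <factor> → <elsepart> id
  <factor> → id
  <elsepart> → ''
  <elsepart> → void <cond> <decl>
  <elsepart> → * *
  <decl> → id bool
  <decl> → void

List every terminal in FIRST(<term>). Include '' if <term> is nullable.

{ *, id, void }

<term> → void contributes {void}.
<term> → * void <decl> void contributes {*}.
From <term> → <factor> bool: add FIRST(<factor>) = { *, id, void }.
Union: FIRST(<term>) = { *, id, void }.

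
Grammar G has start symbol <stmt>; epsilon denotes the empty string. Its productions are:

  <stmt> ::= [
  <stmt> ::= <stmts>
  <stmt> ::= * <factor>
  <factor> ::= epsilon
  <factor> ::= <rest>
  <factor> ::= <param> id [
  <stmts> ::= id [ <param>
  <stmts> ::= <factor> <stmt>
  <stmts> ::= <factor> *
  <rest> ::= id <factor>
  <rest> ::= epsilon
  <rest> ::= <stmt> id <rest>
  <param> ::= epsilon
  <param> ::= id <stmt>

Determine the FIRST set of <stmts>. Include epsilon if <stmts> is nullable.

{ *, [, id }

<stmts> ::= id [ <param> contributes {id}.
From <stmts> ::= <factor> <stmt>: <factor> nullable, take FIRST(<factor>) ∪ FIRST(<stmt>) = { *, [, id }.
From <stmts> ::= <factor> *: <factor> nullable, take FIRST(<factor>) ∪ {*} = { *, [, id }.
Union: FIRST(<stmts>) = { *, [, id }.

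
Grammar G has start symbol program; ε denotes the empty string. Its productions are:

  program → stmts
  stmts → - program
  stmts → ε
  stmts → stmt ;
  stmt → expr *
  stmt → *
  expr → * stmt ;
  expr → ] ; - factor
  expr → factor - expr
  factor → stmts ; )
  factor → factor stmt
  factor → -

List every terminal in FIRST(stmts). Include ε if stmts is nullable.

{ *, -, ;, ], ε }

stmts → - program contributes {-}.
stmts → ε contributes ε.
From stmts → stmt ;: add FIRST(stmt) = { *, -, ;, ] }.
Union: FIRST(stmts) = { *, -, ;, ], ε }.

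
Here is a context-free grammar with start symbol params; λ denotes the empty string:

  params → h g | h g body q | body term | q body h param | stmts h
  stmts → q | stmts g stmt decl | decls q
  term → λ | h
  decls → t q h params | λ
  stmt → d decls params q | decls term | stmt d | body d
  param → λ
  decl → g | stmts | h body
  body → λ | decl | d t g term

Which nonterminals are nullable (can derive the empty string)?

{ body, decls, param, params, stmt, term }

Directly nullable (have an λ-production): term, decls, param, body.
stmt → decls term with every symbol nullable, so stmt is nullable.
params → body term with every symbol nullable, so params is nullable.
No other nonterminal has a production whose RHS symbols are all nullable.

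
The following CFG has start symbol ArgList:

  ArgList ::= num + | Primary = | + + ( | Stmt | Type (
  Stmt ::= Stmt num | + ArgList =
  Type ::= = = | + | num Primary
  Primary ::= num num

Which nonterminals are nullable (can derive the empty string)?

No nonterminal has an empty production or an RHS whose symbols are all nullable.

{ } (none)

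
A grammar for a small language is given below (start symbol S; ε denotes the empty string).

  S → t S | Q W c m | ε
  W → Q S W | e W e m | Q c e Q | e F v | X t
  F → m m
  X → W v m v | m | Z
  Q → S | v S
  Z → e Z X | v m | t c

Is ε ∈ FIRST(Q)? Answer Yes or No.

Q → S and each of S is nullable, so Q ⇒* ε.

Yes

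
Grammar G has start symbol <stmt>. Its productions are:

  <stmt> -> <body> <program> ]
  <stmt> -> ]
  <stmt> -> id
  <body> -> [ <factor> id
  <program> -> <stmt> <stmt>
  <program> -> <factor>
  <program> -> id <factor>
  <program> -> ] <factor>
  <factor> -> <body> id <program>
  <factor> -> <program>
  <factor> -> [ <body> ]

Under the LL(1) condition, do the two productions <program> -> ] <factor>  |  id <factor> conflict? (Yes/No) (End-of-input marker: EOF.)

FIRST(] <factor>) = { ] } and FIRST(id <factor>) = { id }.
The FIRST sets are disjoint and neither alternative is nullable — no conflict.

No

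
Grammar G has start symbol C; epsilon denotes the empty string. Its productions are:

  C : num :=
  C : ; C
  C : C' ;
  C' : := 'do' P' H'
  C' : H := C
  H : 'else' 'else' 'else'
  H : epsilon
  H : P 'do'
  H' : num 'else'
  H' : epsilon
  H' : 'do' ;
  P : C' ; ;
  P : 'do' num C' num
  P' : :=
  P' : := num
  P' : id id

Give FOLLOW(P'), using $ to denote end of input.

In C' : := 'do' P' H': add FIRST(H')\{epsilon} = { 'do', num }.
  Since H' is nullable, also add FOLLOW(C') = { ;, num }.
Union: FOLLOW(P') = { 'do', ;, num }.

{ 'do', ;, num }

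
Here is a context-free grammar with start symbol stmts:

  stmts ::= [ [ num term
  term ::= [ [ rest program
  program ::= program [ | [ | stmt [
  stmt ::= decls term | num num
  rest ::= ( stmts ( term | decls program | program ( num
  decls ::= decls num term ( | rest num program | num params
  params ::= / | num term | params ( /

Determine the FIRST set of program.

{ (, [, num }

From program ::= program [: add FIRST(program) = { (, [, num }.
program ::= [ contributes {[}.
From program ::= stmt [: add FIRST(stmt) = { (, [, num }.
Union: FIRST(program) = { (, [, num }.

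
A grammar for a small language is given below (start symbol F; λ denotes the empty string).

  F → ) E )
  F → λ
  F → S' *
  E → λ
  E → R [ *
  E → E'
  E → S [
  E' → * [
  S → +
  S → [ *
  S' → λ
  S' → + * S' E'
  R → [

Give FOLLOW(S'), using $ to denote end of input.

In F → S' *: add FIRST(*) = { * }.
In S' → + * S' E': add FIRST(E') = { * }.
Union: FOLLOW(S') = { * }.

{ * }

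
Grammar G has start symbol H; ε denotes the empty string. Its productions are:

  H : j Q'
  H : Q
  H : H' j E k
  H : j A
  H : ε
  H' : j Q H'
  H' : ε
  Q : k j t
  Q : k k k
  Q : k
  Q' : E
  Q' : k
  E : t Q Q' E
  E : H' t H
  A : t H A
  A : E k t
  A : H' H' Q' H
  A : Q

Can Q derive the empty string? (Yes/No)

No

Nullable nonterminals: H, H'.
No production of Q has an RHS whose symbols are all nullable, so Q is not nullable.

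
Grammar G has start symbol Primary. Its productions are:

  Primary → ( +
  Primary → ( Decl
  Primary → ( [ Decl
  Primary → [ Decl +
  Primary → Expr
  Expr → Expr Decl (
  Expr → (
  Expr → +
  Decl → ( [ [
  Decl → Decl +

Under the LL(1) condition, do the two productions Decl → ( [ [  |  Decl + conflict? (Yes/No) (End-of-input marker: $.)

Yes

FIRST(( [ [) = { ( } and FIRST(Decl +) = { ( }.
Both contain (, so the two alternatives are not disjoint — LL(1) conflict.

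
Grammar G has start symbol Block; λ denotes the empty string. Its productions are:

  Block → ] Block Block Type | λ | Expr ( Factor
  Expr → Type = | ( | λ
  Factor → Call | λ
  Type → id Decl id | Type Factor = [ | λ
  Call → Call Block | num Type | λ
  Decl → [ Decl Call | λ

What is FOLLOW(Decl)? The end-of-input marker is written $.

In Type → id Decl id: add FIRST(id) = { id }.
In Decl → [ Decl Call: add FIRST(Call)\{λ} = { (, =, ], id, num }.
  Since Call is nullable, also add FOLLOW(Decl) = { (, =, ], id, num }.
Union: FOLLOW(Decl) = { (, =, ], id, num }.

{ (, =, ], id, num }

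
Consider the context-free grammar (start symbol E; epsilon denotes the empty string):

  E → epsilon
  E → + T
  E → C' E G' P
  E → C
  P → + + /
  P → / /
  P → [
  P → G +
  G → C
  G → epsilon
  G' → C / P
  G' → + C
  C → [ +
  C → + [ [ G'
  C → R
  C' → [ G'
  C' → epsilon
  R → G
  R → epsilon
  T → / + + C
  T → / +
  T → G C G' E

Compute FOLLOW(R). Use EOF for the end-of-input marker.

In C → R: R is at the end, add FOLLOW(C) = { EOF, +, /, [ }.
Union: FOLLOW(R) = { EOF, +, /, [ }.

{ EOF, +, /, [ }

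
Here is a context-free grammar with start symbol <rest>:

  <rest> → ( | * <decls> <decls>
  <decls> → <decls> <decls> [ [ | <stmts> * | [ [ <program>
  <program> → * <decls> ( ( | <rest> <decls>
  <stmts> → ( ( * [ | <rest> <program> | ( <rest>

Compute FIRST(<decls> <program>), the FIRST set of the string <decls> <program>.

Add FIRST(<decls>) = { (, *, [ }; <decls> is not nullable, stop.

{ (, *, [ }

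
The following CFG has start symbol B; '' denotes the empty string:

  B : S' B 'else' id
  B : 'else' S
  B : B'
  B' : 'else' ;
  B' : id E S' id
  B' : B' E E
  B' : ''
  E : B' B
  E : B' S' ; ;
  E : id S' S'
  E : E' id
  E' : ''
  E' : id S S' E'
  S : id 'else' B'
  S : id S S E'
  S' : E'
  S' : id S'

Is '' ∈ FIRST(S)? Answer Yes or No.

Nullable nonterminals: B, B', E, E', S'.
No production of S has an RHS whose symbols are all nullable, so S is not nullable.

No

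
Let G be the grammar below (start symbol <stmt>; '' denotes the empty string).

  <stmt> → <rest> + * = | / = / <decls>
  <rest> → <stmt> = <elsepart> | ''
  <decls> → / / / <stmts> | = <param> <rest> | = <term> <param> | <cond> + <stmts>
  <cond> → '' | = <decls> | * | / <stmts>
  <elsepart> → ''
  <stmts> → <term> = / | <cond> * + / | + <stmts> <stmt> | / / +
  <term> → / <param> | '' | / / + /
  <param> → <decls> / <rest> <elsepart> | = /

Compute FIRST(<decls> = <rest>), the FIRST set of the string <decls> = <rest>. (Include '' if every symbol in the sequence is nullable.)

{ *, +, /, = }

Add FIRST(<decls>) = { *, +, /, = }; <decls> is not nullable, stop.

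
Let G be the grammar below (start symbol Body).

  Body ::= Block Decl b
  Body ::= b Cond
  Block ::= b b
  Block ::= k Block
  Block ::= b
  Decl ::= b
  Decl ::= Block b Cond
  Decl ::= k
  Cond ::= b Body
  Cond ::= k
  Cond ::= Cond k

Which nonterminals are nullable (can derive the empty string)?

No nonterminal has an empty production or an RHS whose symbols are all nullable.

{ } (none)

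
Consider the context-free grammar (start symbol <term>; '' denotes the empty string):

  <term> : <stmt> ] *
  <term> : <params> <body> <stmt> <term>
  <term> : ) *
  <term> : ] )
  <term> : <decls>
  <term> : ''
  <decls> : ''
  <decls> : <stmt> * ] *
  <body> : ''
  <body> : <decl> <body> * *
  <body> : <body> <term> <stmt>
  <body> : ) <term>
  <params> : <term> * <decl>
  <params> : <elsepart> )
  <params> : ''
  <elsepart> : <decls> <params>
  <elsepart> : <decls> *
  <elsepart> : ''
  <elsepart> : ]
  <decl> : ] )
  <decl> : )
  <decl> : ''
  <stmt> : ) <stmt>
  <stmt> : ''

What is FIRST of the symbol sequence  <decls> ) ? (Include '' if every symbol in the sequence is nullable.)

Add FIRST(<decls>)\{''} = { ), * }; <decls> is nullable, continue.
) is a terminal; add {)} and stop.

{ ), * }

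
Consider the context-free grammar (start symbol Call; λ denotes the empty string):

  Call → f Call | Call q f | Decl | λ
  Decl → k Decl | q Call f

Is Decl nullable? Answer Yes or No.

No

Nullable nonterminals: Call.
No production of Decl has an RHS whose symbols are all nullable, so Decl is not nullable.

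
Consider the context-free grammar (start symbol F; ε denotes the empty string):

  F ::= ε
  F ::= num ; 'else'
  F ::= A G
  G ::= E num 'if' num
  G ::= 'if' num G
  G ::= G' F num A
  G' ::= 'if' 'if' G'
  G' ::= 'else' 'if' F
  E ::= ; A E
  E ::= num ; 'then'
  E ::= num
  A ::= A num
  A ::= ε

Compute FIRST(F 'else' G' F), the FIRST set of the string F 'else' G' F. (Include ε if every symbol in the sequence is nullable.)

Add FIRST(F)\{ε} = { 'else', 'if', ;, num }; F is nullable, continue.
'else' is a terminal; add {'else'} and stop.

{ 'else', 'if', ;, num }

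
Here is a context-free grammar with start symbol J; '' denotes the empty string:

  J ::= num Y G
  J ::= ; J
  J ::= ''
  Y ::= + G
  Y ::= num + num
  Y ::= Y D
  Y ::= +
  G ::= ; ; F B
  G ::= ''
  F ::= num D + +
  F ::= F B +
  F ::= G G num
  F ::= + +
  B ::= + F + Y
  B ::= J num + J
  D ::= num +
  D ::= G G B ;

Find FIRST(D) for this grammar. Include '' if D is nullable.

D ::= num + contributes {num}.
From D ::= G G B ;: G, G nullable, take FIRST(G) ∪ FIRST(G) ∪ FIRST(B) = { +, ;, num }.
Union: FIRST(D) = { +, ;, num }.

{ +, ;, num }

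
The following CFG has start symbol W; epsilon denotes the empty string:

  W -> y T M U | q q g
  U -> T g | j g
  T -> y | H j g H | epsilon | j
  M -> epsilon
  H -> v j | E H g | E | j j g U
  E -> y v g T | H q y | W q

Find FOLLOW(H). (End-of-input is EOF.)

{ g, j, q, v, y }

In T -> H j g H: add FIRST(j g H) = { j }.
In T -> H j g H: H is at the end, add FOLLOW(T) = { g, j, q, v, y }.
In H -> E H g: add FIRST(g) = { g }.
In E -> H q y: add FIRST(q y) = { q }.
Union: FOLLOW(H) = { g, j, q, v, y }.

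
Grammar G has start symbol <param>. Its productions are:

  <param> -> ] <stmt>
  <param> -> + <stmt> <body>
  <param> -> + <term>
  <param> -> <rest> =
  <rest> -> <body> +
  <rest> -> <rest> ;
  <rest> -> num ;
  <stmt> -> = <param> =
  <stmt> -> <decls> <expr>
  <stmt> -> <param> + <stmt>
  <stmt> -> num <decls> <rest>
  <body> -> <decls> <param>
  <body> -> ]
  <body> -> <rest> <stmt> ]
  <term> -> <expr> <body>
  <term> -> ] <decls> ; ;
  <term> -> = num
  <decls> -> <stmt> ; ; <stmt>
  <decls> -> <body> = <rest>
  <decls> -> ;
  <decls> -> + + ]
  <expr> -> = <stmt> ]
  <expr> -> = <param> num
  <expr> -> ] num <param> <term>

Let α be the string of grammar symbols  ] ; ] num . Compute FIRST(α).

] is a terminal; add {]} and stop.

{ ] }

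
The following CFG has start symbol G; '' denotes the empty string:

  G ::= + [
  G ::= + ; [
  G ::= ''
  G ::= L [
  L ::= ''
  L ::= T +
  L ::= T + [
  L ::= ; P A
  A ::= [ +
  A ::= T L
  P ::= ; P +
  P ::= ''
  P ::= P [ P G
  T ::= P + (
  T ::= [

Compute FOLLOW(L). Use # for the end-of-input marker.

{ [ }

In G ::= L [: add FIRST([) = { [ }.
In A ::= T L: L is at the end, add FOLLOW(A) = { [ }.
Union: FOLLOW(L) = { [ }.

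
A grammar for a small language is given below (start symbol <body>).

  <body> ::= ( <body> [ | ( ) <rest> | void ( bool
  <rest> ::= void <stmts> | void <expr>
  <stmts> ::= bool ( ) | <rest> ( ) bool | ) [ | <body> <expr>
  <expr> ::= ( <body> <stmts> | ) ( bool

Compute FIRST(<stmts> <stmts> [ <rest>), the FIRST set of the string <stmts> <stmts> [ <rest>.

Add FIRST(<stmts>) = { (, ), bool, void }; <stmts> is not nullable, stop.

{ (, ), bool, void }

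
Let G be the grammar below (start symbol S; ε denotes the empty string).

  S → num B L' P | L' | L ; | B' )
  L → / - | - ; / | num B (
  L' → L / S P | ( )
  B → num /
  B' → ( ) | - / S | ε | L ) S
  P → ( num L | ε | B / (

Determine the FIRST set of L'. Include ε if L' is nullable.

{ (, -, /, num }

From L' → L / S P: add FIRST(L) = { -, /, num }.
L' → ( ) contributes {(}.
Union: FIRST(L') = { (, -, /, num }.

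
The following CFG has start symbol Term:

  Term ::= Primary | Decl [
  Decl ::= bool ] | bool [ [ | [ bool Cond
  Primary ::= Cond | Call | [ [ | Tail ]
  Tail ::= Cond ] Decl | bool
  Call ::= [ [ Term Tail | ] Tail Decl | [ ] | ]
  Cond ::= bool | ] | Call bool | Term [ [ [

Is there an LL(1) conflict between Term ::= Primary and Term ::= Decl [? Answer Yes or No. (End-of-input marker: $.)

Yes

FIRST(Primary) = { [, ], bool } and FIRST(Decl [) = { [, bool }.
Both contain [, so the two alternatives are not disjoint — LL(1) conflict.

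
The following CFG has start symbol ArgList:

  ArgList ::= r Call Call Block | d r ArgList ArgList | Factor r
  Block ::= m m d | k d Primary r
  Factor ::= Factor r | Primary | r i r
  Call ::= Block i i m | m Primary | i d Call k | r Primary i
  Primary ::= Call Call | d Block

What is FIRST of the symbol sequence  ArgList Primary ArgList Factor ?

{ d, i, k, m, r }

Add FIRST(ArgList) = { d, i, k, m, r }; ArgList is not nullable, stop.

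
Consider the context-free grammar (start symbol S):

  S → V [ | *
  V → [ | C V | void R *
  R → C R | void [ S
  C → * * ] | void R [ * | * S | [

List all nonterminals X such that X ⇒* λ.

No nonterminal has an empty production or an RHS whose symbols are all nullable.

{ } (none)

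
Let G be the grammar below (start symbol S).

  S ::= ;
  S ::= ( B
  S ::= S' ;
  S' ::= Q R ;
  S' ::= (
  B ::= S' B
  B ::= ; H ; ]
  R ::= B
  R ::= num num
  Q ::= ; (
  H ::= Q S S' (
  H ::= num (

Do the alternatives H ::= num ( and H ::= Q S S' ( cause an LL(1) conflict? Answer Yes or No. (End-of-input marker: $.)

No

FIRST(num () = { num } and FIRST(Q S S' () = { ; }.
The FIRST sets are disjoint and neither alternative is nullable — no conflict.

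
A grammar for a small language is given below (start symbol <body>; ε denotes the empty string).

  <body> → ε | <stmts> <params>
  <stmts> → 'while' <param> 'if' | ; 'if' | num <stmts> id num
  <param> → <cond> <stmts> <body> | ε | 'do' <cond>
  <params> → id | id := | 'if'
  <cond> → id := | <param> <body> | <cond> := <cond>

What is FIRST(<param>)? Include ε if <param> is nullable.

{ 'do', 'while', :=, ;, id, num, ε }

From <param> → <cond> <stmts> <body>: <cond> nullable, take FIRST(<cond>) ∪ FIRST(<stmts>) = { 'do', 'while', :=, ;, id, num }.
<param> → ε contributes ε.
<param> → 'do' <cond> contributes {'do'}.
Union: FIRST(<param>) = { 'do', 'while', :=, ;, id, num, ε }.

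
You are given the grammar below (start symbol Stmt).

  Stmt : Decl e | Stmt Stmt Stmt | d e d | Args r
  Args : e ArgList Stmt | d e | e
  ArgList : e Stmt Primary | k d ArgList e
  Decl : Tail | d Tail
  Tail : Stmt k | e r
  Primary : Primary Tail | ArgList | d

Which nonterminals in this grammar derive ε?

{ } (none)

No nonterminal has an empty production or an RHS whose symbols are all nullable.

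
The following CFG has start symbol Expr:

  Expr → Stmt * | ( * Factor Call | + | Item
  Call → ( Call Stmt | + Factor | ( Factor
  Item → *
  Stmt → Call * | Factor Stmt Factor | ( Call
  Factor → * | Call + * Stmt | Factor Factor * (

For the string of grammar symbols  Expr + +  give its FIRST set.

{ (, *, + }

Add FIRST(Expr) = { (, *, + }; Expr is not nullable, stop.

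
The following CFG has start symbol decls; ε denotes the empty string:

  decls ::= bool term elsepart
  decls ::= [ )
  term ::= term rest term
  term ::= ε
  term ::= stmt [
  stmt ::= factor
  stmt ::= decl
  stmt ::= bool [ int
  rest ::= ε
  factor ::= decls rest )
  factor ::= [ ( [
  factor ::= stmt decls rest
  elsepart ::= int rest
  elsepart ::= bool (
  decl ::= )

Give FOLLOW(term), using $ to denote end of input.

{ ), [, bool, int }

In decls ::= bool term elsepart: add FIRST(elsepart) = { bool, int }.
In term ::= term rest term: add FIRST(rest term)\{ε} = { ), [, bool }.
  Since rest term is nullable, also add FOLLOW(term) = { ), [, bool, int }.
In term ::= term rest term: term is at the end, add FOLLOW(term) = { ), [, bool, int }.
Union: FOLLOW(term) = { ), [, bool, int }.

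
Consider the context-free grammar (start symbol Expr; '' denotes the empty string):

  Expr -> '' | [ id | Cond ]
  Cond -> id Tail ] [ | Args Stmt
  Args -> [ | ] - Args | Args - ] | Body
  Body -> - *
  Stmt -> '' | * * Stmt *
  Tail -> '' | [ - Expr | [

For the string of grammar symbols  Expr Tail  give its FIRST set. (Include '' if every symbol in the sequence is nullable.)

{ -, [, ], id, '' }

Add FIRST(Expr)\{''} = { -, [, ], id }; Expr is nullable, continue.
Add FIRST(Tail)\{''} = { [ }; Tail is nullable, continue.
Every symbol is nullable, so include ''.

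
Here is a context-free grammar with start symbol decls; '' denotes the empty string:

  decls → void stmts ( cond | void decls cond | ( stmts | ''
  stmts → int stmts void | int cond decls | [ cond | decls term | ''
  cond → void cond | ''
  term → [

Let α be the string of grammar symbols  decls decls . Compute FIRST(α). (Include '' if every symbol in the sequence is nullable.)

Add FIRST(decls)\{''} = { (, void }; decls is nullable, continue.
Add FIRST(decls)\{''} = { (, void }; decls is nullable, continue.
Every symbol is nullable, so include ''.

{ (, void, '' }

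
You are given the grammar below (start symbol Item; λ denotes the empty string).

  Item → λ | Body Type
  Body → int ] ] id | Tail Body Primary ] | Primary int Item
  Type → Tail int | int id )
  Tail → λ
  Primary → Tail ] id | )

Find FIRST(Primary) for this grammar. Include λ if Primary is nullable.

From Primary → Tail ] id: Tail nullable, take FIRST(Tail) ∪ {]} = { ] }.
Primary → ) contributes {)}.
Union: FIRST(Primary) = { ), ] }.

{ ), ] }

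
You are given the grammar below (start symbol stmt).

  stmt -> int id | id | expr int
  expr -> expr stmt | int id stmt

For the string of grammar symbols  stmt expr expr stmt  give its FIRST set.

Add FIRST(stmt) = { id, int }; stmt is not nullable, stop.

{ id, int }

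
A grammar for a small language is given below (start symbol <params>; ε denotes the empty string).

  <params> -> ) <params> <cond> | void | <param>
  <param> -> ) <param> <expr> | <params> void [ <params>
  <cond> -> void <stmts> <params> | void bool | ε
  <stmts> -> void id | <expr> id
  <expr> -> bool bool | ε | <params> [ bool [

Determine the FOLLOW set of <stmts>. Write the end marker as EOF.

{ ), void }

In <cond> -> void <stmts> <params>: add FIRST(<params>) = { ), void }.
Union: FOLLOW(<stmts>) = { ), void }.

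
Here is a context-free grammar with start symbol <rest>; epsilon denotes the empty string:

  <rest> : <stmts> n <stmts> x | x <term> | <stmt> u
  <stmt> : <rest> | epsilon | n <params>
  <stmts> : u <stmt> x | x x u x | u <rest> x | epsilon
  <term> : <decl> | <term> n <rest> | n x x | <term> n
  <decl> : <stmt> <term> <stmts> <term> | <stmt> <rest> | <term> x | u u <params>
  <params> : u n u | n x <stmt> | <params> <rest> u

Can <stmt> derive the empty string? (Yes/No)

Yes

<stmt> has an epsilon-production, so <stmt> ⇒ epsilon.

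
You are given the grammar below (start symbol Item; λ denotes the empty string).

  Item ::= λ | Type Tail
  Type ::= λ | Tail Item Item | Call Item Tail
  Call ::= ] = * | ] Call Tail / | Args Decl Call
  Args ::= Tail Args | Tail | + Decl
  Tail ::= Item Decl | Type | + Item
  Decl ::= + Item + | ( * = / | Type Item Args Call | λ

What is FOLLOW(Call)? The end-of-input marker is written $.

In Type ::= Call Item Tail: add FIRST(Item Tail)\{λ} = { (, +, ] }.
  Since Item Tail is nullable, also add FOLLOW(Type) = { $, (, +, /, ] }.
In Call ::= ] Call Tail /: add FIRST(Tail /) = { (, +, /, ] }.
In Call ::= Args Decl Call: Call is at the end, add FOLLOW(Call) = { $, (, +, /, ] }.
In Decl ::= Type Item Args Call: Call is at the end, add FOLLOW(Decl) = { $, (, +, /, ] }.
Union: FOLLOW(Call) = { $, (, +, /, ] }.

{ $, (, +, /, ] }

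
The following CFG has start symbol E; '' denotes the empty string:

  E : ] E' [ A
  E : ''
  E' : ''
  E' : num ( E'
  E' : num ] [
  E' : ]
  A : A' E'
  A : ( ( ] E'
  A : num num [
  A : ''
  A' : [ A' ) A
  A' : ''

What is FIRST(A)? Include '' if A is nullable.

From A : A' E': A', E' nullable, take FIRST(A') ∪ FIRST(E') = { [, ], num }; also '' since the whole RHS is nullable.
A : ( ( ] E' contributes {(}.
A : num num [ contributes {num}.
A : '' contributes ''.
Union: FIRST(A) = { (, [, ], num, '' }.

{ (, [, ], num, '' }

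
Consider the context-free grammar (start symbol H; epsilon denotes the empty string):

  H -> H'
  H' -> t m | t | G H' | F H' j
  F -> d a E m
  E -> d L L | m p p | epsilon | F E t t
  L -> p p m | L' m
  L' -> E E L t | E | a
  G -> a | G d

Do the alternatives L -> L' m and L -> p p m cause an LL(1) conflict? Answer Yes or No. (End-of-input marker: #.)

Yes

FIRST(L' m) = { a, d, m, p } and FIRST(p p m) = { p }.
Both contain p, so the two alternatives are not disjoint — LL(1) conflict.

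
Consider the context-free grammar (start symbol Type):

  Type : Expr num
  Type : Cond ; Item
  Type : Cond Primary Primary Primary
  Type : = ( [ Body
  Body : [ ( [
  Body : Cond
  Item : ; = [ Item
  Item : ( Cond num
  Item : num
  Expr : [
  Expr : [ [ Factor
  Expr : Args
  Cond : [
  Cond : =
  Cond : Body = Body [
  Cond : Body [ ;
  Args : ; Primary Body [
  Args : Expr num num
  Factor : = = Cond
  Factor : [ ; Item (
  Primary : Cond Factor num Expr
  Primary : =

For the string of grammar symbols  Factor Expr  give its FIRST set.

Add FIRST(Factor) = { =, [ }; Factor is not nullable, stop.

{ =, [ }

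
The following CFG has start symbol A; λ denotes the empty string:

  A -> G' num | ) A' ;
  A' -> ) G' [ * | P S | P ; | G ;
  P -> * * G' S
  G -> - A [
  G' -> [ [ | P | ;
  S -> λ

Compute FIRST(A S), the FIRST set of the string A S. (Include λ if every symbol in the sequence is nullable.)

Add FIRST(A) = { ), *, ;, [ }; A is not nullable, stop.

{ ), *, ;, [ }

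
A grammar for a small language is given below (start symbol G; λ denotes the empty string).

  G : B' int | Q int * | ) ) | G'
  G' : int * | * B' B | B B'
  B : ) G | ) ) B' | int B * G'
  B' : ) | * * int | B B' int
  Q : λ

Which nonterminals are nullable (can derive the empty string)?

Directly nullable (have an λ-production): Q.
No other nonterminal has a production whose RHS symbols are all nullable.

{ Q }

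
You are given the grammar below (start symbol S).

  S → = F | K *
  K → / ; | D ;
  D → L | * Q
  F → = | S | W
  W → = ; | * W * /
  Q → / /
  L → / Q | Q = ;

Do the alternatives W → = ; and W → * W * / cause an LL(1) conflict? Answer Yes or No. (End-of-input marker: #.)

FIRST(= ;) = { = } and FIRST(* W * /) = { * }.
The FIRST sets are disjoint and neither alternative is nullable — no conflict.

No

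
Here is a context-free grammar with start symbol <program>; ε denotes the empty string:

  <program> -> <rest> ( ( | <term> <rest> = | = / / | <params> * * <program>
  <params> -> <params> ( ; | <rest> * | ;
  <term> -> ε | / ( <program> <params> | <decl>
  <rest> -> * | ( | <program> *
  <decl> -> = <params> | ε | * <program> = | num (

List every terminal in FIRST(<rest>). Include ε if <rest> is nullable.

{ (, *, /, ;, =, num }

<rest> -> * contributes {*}.
<rest> -> ( contributes {(}.
From <rest> -> <program> *: add FIRST(<program>) = { (, *, /, ;, =, num }.
Union: FIRST(<rest>) = { (, *, /, ;, =, num }.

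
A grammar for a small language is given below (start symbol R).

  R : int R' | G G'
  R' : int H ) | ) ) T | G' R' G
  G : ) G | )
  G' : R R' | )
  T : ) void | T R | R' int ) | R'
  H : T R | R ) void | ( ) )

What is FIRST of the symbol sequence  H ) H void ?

{ (, ), int }

Add FIRST(H) = { (, ), int }; H is not nullable, stop.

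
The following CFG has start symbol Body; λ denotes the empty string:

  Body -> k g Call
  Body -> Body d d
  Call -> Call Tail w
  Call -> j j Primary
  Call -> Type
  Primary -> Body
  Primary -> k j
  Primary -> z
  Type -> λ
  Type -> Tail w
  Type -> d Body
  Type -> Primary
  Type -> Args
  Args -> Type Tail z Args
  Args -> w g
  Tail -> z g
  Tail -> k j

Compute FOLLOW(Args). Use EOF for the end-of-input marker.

{ EOF, d, k, z }

In Type -> Args: Args is at the end, add FOLLOW(Type) = { EOF, d, k, z }.
In Args -> Type Tail z Args: Args is at the end, add FOLLOW(Args) = { EOF, d, k, z }.
Union: FOLLOW(Args) = { EOF, d, k, z }.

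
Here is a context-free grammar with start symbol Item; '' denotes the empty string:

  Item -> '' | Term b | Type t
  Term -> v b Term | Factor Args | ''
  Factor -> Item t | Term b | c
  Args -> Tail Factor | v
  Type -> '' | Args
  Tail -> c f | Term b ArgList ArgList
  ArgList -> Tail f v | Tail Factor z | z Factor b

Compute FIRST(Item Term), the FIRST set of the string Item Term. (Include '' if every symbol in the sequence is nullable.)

{ b, c, t, v, '' }

Add FIRST(Item)\{''} = { b, c, t, v }; Item is nullable, continue.
Add FIRST(Term)\{''} = { b, c, t, v }; Term is nullable, continue.
Every symbol is nullable, so include ''.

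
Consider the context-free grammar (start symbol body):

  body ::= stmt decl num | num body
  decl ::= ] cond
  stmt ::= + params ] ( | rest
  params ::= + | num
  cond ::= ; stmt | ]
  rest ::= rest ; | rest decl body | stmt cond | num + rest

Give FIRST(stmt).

stmt ::= + params ] ( contributes {+}.
From stmt ::= rest: add FIRST(rest) = { +, num }.
Union: FIRST(stmt) = { +, num }.

{ +, num }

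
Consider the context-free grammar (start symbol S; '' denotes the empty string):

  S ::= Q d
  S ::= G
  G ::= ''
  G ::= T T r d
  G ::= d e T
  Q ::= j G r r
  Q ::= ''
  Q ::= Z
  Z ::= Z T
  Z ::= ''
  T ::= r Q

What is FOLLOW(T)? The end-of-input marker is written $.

{ $, d, r }

In G ::= T T r d: add FIRST(T r d) = { r }.
In G ::= T T r d: add FIRST(r d) = { r }.
In G ::= d e T: T is at the end, add FOLLOW(G) = { $, r }.
In Z ::= Z T: T is at the end, add FOLLOW(Z) = { $, d, r }.
Union: FOLLOW(T) = { $, d, r }.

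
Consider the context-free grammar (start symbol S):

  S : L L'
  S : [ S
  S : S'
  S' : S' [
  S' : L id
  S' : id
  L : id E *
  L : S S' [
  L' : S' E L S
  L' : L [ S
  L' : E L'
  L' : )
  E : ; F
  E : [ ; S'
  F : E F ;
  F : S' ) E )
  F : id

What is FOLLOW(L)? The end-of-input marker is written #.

{ ), ;, [, id }

In S : L L': add FIRST(L') = { ), ;, [, id }.
In S' : L id: add FIRST(id) = { id }.
In L' : S' E L S: add FIRST(S) = { [, id }.
In L' : L [ S: add FIRST([ S) = { [ }.
Union: FOLLOW(L) = { ), ;, [, id }.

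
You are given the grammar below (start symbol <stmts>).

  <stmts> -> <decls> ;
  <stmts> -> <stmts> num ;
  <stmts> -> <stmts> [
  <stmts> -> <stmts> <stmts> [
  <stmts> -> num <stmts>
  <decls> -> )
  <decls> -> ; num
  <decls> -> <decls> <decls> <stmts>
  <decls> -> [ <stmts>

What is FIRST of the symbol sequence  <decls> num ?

{ ), ;, [ }

Add FIRST(<decls>) = { ), ;, [ }; <decls> is not nullable, stop.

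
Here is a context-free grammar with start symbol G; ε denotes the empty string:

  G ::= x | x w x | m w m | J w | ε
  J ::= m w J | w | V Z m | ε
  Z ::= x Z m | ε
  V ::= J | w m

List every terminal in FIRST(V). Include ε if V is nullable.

From V ::= J: add FIRST(J) = { m, w, x, ε } (including ε since J is nullable).
V ::= w m contributes {w}.
Union: FIRST(V) = { m, w, x, ε }.

{ m, w, x, ε }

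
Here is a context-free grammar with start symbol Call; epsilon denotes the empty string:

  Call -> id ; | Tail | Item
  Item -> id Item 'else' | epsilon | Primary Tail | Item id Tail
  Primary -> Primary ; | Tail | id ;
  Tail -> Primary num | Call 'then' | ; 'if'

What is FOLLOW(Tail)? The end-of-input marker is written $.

{ $, 'else', 'then', ;, id, num }

In Call -> Tail: Tail is at the end, add FOLLOW(Call) = { $, 'then' }.
In Item -> Primary Tail: Tail is at the end, add FOLLOW(Item) = { $, 'else', 'then', id }.
In Item -> Item id Tail: Tail is at the end, add FOLLOW(Item) = { $, 'else', 'then', id }.
In Primary -> Tail: Tail is at the end, add FOLLOW(Primary) = { 'then', ;, id, num }.
Union: FOLLOW(Tail) = { $, 'else', 'then', ;, id, num }.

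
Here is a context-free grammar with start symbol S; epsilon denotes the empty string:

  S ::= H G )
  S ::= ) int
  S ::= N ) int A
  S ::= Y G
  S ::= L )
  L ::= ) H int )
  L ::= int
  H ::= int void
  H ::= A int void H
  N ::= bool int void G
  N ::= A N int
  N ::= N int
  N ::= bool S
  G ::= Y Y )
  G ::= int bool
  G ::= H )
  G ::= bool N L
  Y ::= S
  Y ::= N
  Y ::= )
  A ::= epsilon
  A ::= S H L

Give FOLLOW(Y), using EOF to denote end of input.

In S ::= Y G: add FIRST(G) = { ), bool, int }.
In G ::= Y Y ): add FIRST(Y )) = { ), bool, int }.
In G ::= Y Y ): add FIRST()) = { ) }.
Union: FOLLOW(Y) = { ), bool, int }.

{ ), bool, int }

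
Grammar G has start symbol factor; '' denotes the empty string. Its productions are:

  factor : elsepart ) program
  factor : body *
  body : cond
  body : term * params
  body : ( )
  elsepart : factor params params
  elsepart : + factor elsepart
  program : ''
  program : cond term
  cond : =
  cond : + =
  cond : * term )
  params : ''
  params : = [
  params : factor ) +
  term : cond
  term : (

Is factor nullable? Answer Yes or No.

No

Nullable nonterminals: params, program.
No production of factor has an RHS whose symbols are all nullable, so factor is not nullable.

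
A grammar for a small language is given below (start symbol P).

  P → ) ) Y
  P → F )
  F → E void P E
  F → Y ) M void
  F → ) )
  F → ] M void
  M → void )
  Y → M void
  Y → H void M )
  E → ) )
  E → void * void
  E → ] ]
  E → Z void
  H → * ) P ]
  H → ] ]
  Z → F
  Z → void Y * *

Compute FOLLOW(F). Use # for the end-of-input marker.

{ ), void }

In P → F ): add FIRST()) = { ) }.
In Z → F: F is at the end, add FOLLOW(Z) = { void }.
Union: FOLLOW(F) = { ), void }.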